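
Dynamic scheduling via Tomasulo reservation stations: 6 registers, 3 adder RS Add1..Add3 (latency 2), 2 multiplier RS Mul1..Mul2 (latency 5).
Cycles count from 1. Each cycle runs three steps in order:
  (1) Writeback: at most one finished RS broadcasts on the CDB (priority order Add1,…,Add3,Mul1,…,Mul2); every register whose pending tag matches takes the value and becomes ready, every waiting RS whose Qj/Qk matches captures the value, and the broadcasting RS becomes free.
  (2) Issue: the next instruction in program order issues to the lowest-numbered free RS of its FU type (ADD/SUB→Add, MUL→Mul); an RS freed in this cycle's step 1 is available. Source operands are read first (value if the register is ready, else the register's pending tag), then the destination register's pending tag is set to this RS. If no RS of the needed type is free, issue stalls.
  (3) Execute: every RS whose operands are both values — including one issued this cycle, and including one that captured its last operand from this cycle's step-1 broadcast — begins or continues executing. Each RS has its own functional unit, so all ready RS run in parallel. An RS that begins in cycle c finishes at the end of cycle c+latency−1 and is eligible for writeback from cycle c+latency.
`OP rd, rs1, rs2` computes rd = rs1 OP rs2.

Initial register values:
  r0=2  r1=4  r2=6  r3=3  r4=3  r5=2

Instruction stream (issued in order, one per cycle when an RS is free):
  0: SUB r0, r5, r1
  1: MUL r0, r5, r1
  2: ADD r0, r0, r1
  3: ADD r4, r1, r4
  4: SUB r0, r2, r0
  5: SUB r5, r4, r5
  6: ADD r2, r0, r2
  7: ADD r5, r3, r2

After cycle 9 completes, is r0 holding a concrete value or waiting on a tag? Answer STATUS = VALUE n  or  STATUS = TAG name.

STATUS = TAG Add3

c1: issue SUB r0<-Add1 | r0:Add1,r1:4,r2:6,r3:3,r4:3,r5:2
c2: issue MUL r0<-Mul1 | r0:Mul1,r1:4,r2:6,r3:3,r4:3,r5:2
c3: CDB Add1=-2; issue ADD r0<-Add1 | r0:Add1,r1:4,r2:6,r3:3,r4:3,r5:2
c4: issue ADD r4<-Add2 | r0:Add1,r1:4,r2:6,r3:3,r4:Add2,r5:2
c5: issue SUB r0<-Add3 | r0:Add3,r1:4,r2:6,r3:3,r4:Add2,r5:2
c6: CDB Add2=7; issue SUB r5<-Add2 | r0:Add3,r1:4,r2:6,r3:3,r4:7,r5:Add2
c7: CDB Mul1=8; stall | r0:Add3,r1:4,r2:6,r3:3,r4:7,r5:Add2
c8: CDB Add2=5; issue ADD r2<-Add2 | r0:Add3,r1:4,r2:Add2,r3:3,r4:7,r5:5
c9: CDB Add1=12; issue ADD r5<-Add1 | r0:Add3,r1:4,r2:Add2,r3:3,r4:7,r5:Add1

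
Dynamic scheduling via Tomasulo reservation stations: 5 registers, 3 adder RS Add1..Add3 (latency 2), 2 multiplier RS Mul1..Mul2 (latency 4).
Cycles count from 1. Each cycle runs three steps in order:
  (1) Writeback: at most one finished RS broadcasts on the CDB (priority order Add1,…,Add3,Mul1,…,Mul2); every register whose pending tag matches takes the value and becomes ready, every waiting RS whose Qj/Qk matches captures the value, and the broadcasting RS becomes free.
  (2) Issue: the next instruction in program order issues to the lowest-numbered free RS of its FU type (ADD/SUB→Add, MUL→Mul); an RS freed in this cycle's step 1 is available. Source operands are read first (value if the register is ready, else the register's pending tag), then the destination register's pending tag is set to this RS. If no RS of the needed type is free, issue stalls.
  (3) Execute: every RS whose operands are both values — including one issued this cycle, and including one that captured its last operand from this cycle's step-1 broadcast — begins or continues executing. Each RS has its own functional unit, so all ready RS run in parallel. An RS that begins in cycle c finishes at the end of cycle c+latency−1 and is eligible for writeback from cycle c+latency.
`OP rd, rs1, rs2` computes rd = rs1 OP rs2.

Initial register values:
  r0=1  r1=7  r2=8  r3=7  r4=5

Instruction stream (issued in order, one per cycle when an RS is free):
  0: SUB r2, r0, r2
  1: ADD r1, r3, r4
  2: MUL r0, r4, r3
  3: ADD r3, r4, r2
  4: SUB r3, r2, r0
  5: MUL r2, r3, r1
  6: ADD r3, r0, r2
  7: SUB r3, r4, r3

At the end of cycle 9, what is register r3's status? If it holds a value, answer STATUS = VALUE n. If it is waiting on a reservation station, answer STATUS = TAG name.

c1: issue SUB r2<-Add1 | r0:1,r1:7,r2:Add1,r3:7,r4:5
c2: issue ADD r1<-Add2 | r0:1,r1:Add2,r2:Add1,r3:7,r4:5
c3: CDB Add1=-7; issue MUL r0<-Mul1 | r0:Mul1,r1:Add2,r2:-7,r3:7,r4:5
c4: CDB Add2=12; issue ADD r3<-Add1 | r0:Mul1,r1:12,r2:-7,r3:Add1,r4:5
c5: issue SUB r3<-Add2 | r0:Mul1,r1:12,r2:-7,r3:Add2,r4:5
c6: CDB Add1=-2; issue MUL r2<-Mul2 | r0:Mul1,r1:12,r2:Mul2,r3:Add2,r4:5
c7: CDB Mul1=35; issue ADD r3<-Add1 | r0:35,r1:12,r2:Mul2,r3:Add1,r4:5
c8: issue SUB r3<-Add3 | r0:35,r1:12,r2:Mul2,r3:Add3,r4:5
c9: CDB Add2=-42 | r0:35,r1:12,r2:Mul2,r3:Add3,r4:5

STATUS = TAG Add3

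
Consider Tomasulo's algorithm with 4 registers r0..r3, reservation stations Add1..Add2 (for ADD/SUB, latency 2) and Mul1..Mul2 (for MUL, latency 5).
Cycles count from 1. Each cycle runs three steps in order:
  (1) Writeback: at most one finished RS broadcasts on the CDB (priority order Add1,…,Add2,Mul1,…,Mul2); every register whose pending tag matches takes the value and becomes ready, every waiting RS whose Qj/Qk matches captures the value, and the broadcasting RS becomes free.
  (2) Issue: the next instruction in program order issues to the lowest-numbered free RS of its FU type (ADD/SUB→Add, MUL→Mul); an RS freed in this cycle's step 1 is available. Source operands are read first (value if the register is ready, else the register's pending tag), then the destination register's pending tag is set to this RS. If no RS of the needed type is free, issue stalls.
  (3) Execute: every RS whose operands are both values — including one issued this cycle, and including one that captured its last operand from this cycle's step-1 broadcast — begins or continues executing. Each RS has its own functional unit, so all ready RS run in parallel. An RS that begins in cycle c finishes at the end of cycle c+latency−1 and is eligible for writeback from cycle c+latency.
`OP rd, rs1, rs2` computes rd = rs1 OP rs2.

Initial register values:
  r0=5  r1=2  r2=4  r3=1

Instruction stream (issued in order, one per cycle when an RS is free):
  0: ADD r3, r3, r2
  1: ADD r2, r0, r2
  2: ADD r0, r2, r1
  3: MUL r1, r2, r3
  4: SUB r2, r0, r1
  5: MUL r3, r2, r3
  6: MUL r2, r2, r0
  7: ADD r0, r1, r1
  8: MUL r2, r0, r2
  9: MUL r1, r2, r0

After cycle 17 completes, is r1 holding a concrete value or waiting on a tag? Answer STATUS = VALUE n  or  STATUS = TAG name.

cycle 1: issue ADD r3<-Add1 // r0:5,r1:2,r2:4,r3:Add1
cycle 2: issue ADD r2<-Add2 // r0:5,r1:2,r2:Add2,r3:Add1
cycle 3: CDB Add1=5; issue ADD r0<-Add1 // r0:Add1,r1:2,r2:Add2,r3:5
cycle 4: CDB Add2=9; issue MUL r1<-Mul1 // r0:Add1,r1:Mul1,r2:9,r3:5
cycle 5: issue SUB r2<-Add2 // r0:Add1,r1:Mul1,r2:Add2,r3:5
cycle 6: CDB Add1=11; issue MUL r3<-Mul2 // r0:11,r1:Mul1,r2:Add2,r3:Mul2
cycle 7: stall // r0:11,r1:Mul1,r2:Add2,r3:Mul2
cycle 8: stall // r0:11,r1:Mul1,r2:Add2,r3:Mul2
cycle 9: CDB Mul1=45; issue MUL r2<-Mul1 // r0:11,r1:45,r2:Mul1,r3:Mul2
cycle 10: issue ADD r0<-Add1 // r0:Add1,r1:45,r2:Mul1,r3:Mul2
cycle 11: CDB Add2=-34; stall // r0:Add1,r1:45,r2:Mul1,r3:Mul2
cycle 12: CDB Add1=90; stall // r0:90,r1:45,r2:Mul1,r3:Mul2
cycle 13: stall // r0:90,r1:45,r2:Mul1,r3:Mul2
cycle 14: stall // r0:90,r1:45,r2:Mul1,r3:Mul2
cycle 15: stall // r0:90,r1:45,r2:Mul1,r3:Mul2
cycle 16: CDB Mul1=-374; issue MUL r2<-Mul1 // r0:90,r1:45,r2:Mul1,r3:Mul2
cycle 17: CDB Mul2=-170; issue MUL r1<-Mul2 // r0:90,r1:Mul2,r2:Mul1,r3:-170

STATUS = TAG Mul2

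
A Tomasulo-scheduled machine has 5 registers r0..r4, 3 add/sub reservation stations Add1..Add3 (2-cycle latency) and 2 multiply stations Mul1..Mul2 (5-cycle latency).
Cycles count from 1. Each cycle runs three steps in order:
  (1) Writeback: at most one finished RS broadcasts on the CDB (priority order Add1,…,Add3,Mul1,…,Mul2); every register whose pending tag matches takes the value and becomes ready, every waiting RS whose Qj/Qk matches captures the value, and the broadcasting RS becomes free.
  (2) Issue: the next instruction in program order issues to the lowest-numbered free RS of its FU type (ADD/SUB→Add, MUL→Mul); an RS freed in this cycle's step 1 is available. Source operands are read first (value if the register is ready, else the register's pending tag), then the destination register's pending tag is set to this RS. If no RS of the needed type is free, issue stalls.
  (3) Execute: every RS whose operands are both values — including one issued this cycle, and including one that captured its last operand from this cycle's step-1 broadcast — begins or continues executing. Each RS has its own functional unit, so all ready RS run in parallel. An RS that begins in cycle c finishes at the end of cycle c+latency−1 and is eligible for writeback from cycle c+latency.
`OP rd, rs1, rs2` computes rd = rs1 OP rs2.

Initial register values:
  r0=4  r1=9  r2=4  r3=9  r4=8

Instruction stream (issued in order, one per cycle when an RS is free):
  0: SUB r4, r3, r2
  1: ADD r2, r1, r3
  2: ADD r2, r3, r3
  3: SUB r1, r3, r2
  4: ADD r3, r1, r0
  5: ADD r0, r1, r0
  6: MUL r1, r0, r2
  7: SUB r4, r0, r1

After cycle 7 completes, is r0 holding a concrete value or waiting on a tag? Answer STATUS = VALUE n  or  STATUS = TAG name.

STATUS = TAG Add3

c1: issue SUB r4<-Add1 | r0:4,r1:9,r2:4,r3:9,r4:Add1
c2: issue ADD r2<-Add2 | r0:4,r1:9,r2:Add2,r3:9,r4:Add1
c3: CDB Add1=5; issue ADD r2<-Add1 | r0:4,r1:9,r2:Add1,r3:9,r4:5
c4: CDB Add2=18; issue SUB r1<-Add2 | r0:4,r1:Add2,r2:Add1,r3:9,r4:5
c5: CDB Add1=18; issue ADD r3<-Add1 | r0:4,r1:Add2,r2:18,r3:Add1,r4:5
c6: issue ADD r0<-Add3 | r0:Add3,r1:Add2,r2:18,r3:Add1,r4:5
c7: CDB Add2=-9; issue MUL r1<-Mul1 | r0:Add3,r1:Mul1,r2:18,r3:Add1,r4:5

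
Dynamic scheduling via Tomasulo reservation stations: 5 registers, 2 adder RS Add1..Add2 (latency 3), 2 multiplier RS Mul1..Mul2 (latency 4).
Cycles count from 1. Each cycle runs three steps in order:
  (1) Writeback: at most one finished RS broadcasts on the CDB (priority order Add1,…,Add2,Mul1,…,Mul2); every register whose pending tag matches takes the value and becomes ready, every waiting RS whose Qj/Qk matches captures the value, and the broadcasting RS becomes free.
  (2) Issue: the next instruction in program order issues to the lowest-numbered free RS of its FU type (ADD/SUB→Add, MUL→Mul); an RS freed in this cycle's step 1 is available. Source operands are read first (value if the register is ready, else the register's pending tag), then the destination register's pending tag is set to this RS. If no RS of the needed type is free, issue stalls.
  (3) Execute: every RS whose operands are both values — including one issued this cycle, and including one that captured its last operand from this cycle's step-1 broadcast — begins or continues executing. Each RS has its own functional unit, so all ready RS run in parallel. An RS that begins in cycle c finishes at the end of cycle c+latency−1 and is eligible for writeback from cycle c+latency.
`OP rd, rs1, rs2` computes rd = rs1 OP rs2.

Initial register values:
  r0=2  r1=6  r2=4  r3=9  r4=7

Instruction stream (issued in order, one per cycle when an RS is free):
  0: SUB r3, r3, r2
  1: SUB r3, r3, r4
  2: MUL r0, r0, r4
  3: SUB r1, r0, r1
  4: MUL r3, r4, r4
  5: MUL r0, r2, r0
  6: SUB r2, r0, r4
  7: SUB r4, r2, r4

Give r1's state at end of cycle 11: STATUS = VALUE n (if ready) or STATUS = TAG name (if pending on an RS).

STATUS = VALUE 8

  c1: issue SUB r3<-Add1  regs: r0:2,r1:6,r2:4,r3:Add1,r4:7
  c2: issue SUB r3<-Add2  regs: r0:2,r1:6,r2:4,r3:Add2,r4:7
  c3: issue MUL r0<-Mul1  regs: r0:Mul1,r1:6,r2:4,r3:Add2,r4:7
  c4: CDB Add1=5; issue SUB r1<-Add1  regs: r0:Mul1,r1:Add1,r2:4,r3:Add2,r4:7
  c5: issue MUL r3<-Mul2  regs: r0:Mul1,r1:Add1,r2:4,r3:Mul2,r4:7
  c6: stall  regs: r0:Mul1,r1:Add1,r2:4,r3:Mul2,r4:7
  c7: CDB Add2=-2; stall  regs: r0:Mul1,r1:Add1,r2:4,r3:Mul2,r4:7
  c8: CDB Mul1=14; issue MUL r0<-Mul1  regs: r0:Mul1,r1:Add1,r2:4,r3:Mul2,r4:7
  c9: CDB Mul2=49; issue SUB r2<-Add2  regs: r0:Mul1,r1:Add1,r2:Add2,r3:49,r4:7
  c10: stall  regs: r0:Mul1,r1:Add1,r2:Add2,r3:49,r4:7
  c11: CDB Add1=8; issue SUB r4<-Add1  regs: r0:Mul1,r1:8,r2:Add2,r3:49,r4:Add1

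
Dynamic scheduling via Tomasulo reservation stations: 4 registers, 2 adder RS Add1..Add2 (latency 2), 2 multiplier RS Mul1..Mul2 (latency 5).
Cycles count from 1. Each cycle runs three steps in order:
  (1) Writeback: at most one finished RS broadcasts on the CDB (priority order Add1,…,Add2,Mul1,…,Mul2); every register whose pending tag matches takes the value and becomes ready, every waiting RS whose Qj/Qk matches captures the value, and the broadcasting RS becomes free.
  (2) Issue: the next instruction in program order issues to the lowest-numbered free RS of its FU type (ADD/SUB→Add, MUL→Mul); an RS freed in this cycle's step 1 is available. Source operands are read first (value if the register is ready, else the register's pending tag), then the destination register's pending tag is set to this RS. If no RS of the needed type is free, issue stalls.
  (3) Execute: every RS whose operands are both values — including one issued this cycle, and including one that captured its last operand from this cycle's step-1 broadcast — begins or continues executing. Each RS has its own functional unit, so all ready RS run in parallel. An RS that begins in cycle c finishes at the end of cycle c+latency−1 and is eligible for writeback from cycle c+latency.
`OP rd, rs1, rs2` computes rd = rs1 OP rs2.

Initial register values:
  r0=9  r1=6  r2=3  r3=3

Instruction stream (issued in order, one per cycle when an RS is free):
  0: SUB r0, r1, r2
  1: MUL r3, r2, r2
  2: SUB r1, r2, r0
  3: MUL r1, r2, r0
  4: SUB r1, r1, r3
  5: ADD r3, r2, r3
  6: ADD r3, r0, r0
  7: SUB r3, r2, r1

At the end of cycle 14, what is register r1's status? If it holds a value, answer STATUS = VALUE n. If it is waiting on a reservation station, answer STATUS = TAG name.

STATUS = VALUE 0

cycle 1: issue SUB r0<-Add1 // r0:Add1,r1:6,r2:3,r3:3
cycle 2: issue MUL r3<-Mul1 // r0:Add1,r1:6,r2:3,r3:Mul1
cycle 3: CDB Add1=3; issue SUB r1<-Add1 // r0:3,r1:Add1,r2:3,r3:Mul1
cycle 4: issue MUL r1<-Mul2 // r0:3,r1:Mul2,r2:3,r3:Mul1
cycle 5: CDB Add1=0; issue SUB r1<-Add1 // r0:3,r1:Add1,r2:3,r3:Mul1
cycle 6: issue ADD r3<-Add2 // r0:3,r1:Add1,r2:3,r3:Add2
cycle 7: CDB Mul1=9; stall // r0:3,r1:Add1,r2:3,r3:Add2
cycle 8: stall // r0:3,r1:Add1,r2:3,r3:Add2
cycle 9: CDB Add2=12; issue ADD r3<-Add2 // r0:3,r1:Add1,r2:3,r3:Add2
cycle 10: CDB Mul2=9; stall // r0:3,r1:Add1,r2:3,r3:Add2
cycle 11: CDB Add2=6; issue SUB r3<-Add2 // r0:3,r1:Add1,r2:3,r3:Add2
cycle 12: CDB Add1=0 // r0:3,r1:0,r2:3,r3:Add2
cycle 13: - // r0:3,r1:0,r2:3,r3:Add2
cycle 14: CDB Add2=3 // r0:3,r1:0,r2:3,r3:3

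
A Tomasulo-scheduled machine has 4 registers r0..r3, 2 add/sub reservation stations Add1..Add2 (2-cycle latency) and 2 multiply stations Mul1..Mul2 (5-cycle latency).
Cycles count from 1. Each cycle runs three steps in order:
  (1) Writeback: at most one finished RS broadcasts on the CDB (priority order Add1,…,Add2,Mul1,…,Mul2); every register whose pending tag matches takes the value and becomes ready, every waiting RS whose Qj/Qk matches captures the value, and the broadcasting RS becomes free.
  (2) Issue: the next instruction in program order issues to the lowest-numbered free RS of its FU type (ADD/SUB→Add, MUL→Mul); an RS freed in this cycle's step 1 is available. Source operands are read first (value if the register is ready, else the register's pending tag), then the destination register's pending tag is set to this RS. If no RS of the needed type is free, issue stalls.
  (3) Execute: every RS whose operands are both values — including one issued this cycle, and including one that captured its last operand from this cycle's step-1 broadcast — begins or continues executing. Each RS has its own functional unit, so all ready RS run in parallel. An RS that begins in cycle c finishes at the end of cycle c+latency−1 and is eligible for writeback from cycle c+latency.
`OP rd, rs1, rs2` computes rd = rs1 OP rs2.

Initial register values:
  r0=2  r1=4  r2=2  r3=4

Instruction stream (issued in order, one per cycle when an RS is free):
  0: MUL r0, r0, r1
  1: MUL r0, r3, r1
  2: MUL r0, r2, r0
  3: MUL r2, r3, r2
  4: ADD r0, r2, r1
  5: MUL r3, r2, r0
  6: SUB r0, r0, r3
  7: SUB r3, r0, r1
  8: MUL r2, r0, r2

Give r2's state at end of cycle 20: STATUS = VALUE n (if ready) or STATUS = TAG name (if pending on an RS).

c1: issue MUL r0<-Mul1 | r0:Mul1,r1:4,r2:2,r3:4
c2: issue MUL r0<-Mul2 | r0:Mul2,r1:4,r2:2,r3:4
c3: stall | r0:Mul2,r1:4,r2:2,r3:4
c4: stall | r0:Mul2,r1:4,r2:2,r3:4
c5: stall | r0:Mul2,r1:4,r2:2,r3:4
c6: CDB Mul1=8; issue MUL r0<-Mul1 | r0:Mul1,r1:4,r2:2,r3:4
c7: CDB Mul2=16; issue MUL r2<-Mul2 | r0:Mul1,r1:4,r2:Mul2,r3:4
c8: issue ADD r0<-Add1 | r0:Add1,r1:4,r2:Mul2,r3:4
c9: stall | r0:Add1,r1:4,r2:Mul2,r3:4
c10: stall | r0:Add1,r1:4,r2:Mul2,r3:4
c11: stall | r0:Add1,r1:4,r2:Mul2,r3:4
c12: CDB Mul1=32; issue MUL r3<-Mul1 | r0:Add1,r1:4,r2:Mul2,r3:Mul1
c13: CDB Mul2=8; issue SUB r0<-Add2 | r0:Add2,r1:4,r2:8,r3:Mul1
c14: stall | r0:Add2,r1:4,r2:8,r3:Mul1
c15: CDB Add1=12; issue SUB r3<-Add1 | r0:Add2,r1:4,r2:8,r3:Add1
c16: issue MUL r2<-Mul2 | r0:Add2,r1:4,r2:Mul2,r3:Add1
c17: - | r0:Add2,r1:4,r2:Mul2,r3:Add1
c18: - | r0:Add2,r1:4,r2:Mul2,r3:Add1
c19: - | r0:Add2,r1:4,r2:Mul2,r3:Add1
c20: CDB Mul1=96 | r0:Add2,r1:4,r2:Mul2,r3:Add1

STATUS = TAG Mul2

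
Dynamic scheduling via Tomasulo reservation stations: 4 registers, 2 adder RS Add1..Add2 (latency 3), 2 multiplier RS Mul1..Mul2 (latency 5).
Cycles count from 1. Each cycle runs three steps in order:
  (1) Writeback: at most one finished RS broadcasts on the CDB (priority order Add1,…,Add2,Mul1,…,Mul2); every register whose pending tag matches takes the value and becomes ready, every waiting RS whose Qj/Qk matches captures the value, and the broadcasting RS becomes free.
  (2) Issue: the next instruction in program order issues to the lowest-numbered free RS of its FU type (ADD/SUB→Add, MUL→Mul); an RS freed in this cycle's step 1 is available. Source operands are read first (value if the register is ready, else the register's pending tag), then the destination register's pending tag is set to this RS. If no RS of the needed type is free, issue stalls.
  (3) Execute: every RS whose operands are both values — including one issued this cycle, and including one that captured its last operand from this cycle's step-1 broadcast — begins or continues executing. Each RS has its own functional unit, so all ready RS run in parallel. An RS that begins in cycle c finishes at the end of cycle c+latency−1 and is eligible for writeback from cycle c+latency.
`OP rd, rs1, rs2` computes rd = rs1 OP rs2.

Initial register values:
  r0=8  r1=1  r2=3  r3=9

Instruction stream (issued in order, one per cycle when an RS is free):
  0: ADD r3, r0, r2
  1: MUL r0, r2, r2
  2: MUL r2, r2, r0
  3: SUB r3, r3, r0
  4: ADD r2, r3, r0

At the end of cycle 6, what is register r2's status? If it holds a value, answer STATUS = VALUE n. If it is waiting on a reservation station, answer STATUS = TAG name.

STATUS = TAG Add2

cycle 1: issue ADD r3<-Add1 // r0:8,r1:1,r2:3,r3:Add1
cycle 2: issue MUL r0<-Mul1 // r0:Mul1,r1:1,r2:3,r3:Add1
cycle 3: issue MUL r2<-Mul2 // r0:Mul1,r1:1,r2:Mul2,r3:Add1
cycle 4: CDB Add1=11; issue SUB r3<-Add1 // r0:Mul1,r1:1,r2:Mul2,r3:Add1
cycle 5: issue ADD r2<-Add2 // r0:Mul1,r1:1,r2:Add2,r3:Add1
cycle 6: - // r0:Mul1,r1:1,r2:Add2,r3:Add1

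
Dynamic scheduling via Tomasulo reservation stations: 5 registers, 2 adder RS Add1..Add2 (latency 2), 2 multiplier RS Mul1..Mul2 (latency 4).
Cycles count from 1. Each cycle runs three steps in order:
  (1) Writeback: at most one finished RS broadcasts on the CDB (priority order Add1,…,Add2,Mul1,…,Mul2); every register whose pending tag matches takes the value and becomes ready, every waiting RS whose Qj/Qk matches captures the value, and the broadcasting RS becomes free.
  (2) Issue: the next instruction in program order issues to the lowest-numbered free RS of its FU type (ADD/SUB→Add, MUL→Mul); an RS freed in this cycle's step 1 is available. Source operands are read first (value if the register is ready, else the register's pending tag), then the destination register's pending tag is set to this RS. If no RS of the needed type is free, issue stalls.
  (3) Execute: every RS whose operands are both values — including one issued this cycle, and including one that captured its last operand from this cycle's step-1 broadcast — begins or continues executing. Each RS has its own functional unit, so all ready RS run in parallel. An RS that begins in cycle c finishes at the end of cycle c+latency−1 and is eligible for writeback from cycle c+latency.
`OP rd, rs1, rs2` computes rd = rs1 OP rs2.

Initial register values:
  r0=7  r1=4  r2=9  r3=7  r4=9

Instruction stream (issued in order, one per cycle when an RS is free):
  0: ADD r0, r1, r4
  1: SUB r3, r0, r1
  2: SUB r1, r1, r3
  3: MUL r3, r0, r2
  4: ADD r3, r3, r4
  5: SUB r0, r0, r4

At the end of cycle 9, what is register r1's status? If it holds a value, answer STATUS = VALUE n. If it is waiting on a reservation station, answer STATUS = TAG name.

cycle 1: issue ADD r0<-Add1 // r0:Add1,r1:4,r2:9,r3:7,r4:9
cycle 2: issue SUB r3<-Add2 // r0:Add1,r1:4,r2:9,r3:Add2,r4:9
cycle 3: CDB Add1=13; issue SUB r1<-Add1 // r0:13,r1:Add1,r2:9,r3:Add2,r4:9
cycle 4: issue MUL r3<-Mul1 // r0:13,r1:Add1,r2:9,r3:Mul1,r4:9
cycle 5: CDB Add2=9; issue ADD r3<-Add2 // r0:13,r1:Add1,r2:9,r3:Add2,r4:9
cycle 6: stall // r0:13,r1:Add1,r2:9,r3:Add2,r4:9
cycle 7: CDB Add1=-5; issue SUB r0<-Add1 // r0:Add1,r1:-5,r2:9,r3:Add2,r4:9
cycle 8: CDB Mul1=117 // r0:Add1,r1:-5,r2:9,r3:Add2,r4:9
cycle 9: CDB Add1=4 // r0:4,r1:-5,r2:9,r3:Add2,r4:9

STATUS = VALUE -5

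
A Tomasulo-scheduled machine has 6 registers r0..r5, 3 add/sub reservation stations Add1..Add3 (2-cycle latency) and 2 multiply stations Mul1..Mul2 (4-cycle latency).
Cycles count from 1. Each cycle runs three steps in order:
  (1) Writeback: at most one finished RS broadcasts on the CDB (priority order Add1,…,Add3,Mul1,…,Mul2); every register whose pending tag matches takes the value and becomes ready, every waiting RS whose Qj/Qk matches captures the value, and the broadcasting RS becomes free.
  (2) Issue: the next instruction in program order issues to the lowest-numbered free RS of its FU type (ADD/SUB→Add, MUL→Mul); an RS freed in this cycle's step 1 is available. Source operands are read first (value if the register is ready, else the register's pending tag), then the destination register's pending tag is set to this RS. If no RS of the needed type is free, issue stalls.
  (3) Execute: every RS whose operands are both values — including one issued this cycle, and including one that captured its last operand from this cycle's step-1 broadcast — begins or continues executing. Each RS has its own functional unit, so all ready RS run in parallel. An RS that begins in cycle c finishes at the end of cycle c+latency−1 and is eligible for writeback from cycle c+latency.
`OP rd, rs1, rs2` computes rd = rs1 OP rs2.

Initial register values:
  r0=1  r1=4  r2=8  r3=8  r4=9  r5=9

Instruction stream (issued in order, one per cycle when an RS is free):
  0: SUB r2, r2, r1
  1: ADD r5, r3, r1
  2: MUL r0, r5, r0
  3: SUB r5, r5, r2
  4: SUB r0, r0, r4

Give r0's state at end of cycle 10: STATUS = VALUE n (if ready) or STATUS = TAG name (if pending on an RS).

STATUS = VALUE 3

cycle 1: issue SUB r2<-Add1 // r0:1,r1:4,r2:Add1,r3:8,r4:9,r5:9
cycle 2: issue ADD r5<-Add2 // r0:1,r1:4,r2:Add1,r3:8,r4:9,r5:Add2
cycle 3: CDB Add1=4; issue MUL r0<-Mul1 // r0:Mul1,r1:4,r2:4,r3:8,r4:9,r5:Add2
cycle 4: CDB Add2=12; issue SUB r5<-Add1 // r0:Mul1,r1:4,r2:4,r3:8,r4:9,r5:Add1
cycle 5: issue SUB r0<-Add2 // r0:Add2,r1:4,r2:4,r3:8,r4:9,r5:Add1
cycle 6: CDB Add1=8 // r0:Add2,r1:4,r2:4,r3:8,r4:9,r5:8
cycle 7: - // r0:Add2,r1:4,r2:4,r3:8,r4:9,r5:8
cycle 8: CDB Mul1=12 // r0:Add2,r1:4,r2:4,r3:8,r4:9,r5:8
cycle 9: - // r0:Add2,r1:4,r2:4,r3:8,r4:9,r5:8
cycle 10: CDB Add2=3 // r0:3,r1:4,r2:4,r3:8,r4:9,r5:8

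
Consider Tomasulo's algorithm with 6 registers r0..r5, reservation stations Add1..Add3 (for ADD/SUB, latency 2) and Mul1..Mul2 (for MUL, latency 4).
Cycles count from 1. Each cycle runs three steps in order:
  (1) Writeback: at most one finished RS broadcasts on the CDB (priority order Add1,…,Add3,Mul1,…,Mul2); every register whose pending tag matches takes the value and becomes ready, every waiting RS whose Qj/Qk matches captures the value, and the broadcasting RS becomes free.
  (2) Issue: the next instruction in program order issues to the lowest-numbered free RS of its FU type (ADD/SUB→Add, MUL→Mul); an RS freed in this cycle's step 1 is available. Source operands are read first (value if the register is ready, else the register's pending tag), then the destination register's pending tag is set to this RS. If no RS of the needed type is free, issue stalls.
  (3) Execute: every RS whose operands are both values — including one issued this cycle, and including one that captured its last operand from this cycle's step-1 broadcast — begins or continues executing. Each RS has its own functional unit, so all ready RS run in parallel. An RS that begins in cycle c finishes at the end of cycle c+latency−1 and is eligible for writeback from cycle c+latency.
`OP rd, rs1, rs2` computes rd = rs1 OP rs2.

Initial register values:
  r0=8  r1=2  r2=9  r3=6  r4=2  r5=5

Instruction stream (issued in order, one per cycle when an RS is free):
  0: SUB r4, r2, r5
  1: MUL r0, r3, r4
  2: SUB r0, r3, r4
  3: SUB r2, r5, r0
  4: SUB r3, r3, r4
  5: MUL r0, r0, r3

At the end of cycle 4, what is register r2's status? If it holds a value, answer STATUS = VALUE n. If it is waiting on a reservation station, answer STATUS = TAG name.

STATUS = TAG Add2

cycle 1: issue SUB r4<-Add1 // r0:8,r1:2,r2:9,r3:6,r4:Add1,r5:5
cycle 2: issue MUL r0<-Mul1 // r0:Mul1,r1:2,r2:9,r3:6,r4:Add1,r5:5
cycle 3: CDB Add1=4; issue SUB r0<-Add1 // r0:Add1,r1:2,r2:9,r3:6,r4:4,r5:5
cycle 4: issue SUB r2<-Add2 // r0:Add1,r1:2,r2:Add2,r3:6,r4:4,r5:5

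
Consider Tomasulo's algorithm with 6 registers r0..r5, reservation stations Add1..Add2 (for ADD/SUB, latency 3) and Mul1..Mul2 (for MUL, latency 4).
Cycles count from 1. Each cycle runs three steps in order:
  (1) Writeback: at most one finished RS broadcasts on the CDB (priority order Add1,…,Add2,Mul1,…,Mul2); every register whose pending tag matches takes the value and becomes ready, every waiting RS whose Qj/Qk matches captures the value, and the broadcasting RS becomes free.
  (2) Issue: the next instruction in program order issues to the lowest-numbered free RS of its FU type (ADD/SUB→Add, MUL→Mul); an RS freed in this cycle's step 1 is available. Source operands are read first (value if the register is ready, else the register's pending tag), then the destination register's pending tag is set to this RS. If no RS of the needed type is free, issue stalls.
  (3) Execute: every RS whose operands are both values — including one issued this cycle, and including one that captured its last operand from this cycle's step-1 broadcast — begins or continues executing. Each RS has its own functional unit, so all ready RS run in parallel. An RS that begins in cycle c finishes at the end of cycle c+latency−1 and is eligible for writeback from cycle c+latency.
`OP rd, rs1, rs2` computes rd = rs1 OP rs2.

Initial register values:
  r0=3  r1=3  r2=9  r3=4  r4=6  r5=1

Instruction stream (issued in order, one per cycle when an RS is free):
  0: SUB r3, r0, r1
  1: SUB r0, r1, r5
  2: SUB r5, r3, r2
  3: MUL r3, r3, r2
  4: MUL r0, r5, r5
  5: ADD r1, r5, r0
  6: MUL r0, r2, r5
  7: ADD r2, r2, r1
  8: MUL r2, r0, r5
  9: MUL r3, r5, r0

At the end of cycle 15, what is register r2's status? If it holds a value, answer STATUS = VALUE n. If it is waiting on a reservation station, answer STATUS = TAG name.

c1: issue SUB r3<-Add1 | r0:3,r1:3,r2:9,r3:Add1,r4:6,r5:1
c2: issue SUB r0<-Add2 | r0:Add2,r1:3,r2:9,r3:Add1,r4:6,r5:1
c3: stall | r0:Add2,r1:3,r2:9,r3:Add1,r4:6,r5:1
c4: CDB Add1=0; issue SUB r5<-Add1 | r0:Add2,r1:3,r2:9,r3:0,r4:6,r5:Add1
c5: CDB Add2=2; issue MUL r3<-Mul1 | r0:2,r1:3,r2:9,r3:Mul1,r4:6,r5:Add1
c6: issue MUL r0<-Mul2 | r0:Mul2,r1:3,r2:9,r3:Mul1,r4:6,r5:Add1
c7: CDB Add1=-9; issue ADD r1<-Add1 | r0:Mul2,r1:Add1,r2:9,r3:Mul1,r4:6,r5:-9
c8: stall | r0:Mul2,r1:Add1,r2:9,r3:Mul1,r4:6,r5:-9
c9: CDB Mul1=0; issue MUL r0<-Mul1 | r0:Mul1,r1:Add1,r2:9,r3:0,r4:6,r5:-9
c10: issue ADD r2<-Add2 | r0:Mul1,r1:Add1,r2:Add2,r3:0,r4:6,r5:-9
c11: CDB Mul2=81; issue MUL r2<-Mul2 | r0:Mul1,r1:Add1,r2:Mul2,r3:0,r4:6,r5:-9
c12: stall | r0:Mul1,r1:Add1,r2:Mul2,r3:0,r4:6,r5:-9
c13: CDB Mul1=-81; issue MUL r3<-Mul1 | r0:-81,r1:Add1,r2:Mul2,r3:Mul1,r4:6,r5:-9
c14: CDB Add1=72 | r0:-81,r1:72,r2:Mul2,r3:Mul1,r4:6,r5:-9
c15: - | r0:-81,r1:72,r2:Mul2,r3:Mul1,r4:6,r5:-9

STATUS = TAG Mul2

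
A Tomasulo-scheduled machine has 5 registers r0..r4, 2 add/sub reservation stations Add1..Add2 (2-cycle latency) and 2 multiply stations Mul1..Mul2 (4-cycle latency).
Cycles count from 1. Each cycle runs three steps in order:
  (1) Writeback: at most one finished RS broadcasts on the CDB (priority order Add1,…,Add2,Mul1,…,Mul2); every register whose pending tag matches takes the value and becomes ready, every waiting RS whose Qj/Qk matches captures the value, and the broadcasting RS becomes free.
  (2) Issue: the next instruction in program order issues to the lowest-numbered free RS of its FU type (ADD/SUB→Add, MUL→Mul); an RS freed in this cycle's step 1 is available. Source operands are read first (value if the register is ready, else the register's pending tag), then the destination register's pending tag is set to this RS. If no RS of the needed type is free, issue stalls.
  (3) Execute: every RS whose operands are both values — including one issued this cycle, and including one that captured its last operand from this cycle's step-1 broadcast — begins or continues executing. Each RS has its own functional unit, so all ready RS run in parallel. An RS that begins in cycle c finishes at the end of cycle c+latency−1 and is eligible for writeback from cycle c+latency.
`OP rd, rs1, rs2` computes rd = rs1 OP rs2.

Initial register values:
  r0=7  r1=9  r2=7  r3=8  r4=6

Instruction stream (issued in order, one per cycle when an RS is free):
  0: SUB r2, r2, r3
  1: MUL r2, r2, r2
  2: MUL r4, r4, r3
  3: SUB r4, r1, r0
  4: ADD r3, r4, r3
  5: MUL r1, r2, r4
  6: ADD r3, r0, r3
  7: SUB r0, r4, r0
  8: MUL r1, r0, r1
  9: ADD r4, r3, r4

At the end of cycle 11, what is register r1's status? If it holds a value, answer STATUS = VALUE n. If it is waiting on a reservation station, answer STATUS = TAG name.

STATUS = TAG Mul2

c1: issue SUB r2<-Add1 | r0:7,r1:9,r2:Add1,r3:8,r4:6
c2: issue MUL r2<-Mul1 | r0:7,r1:9,r2:Mul1,r3:8,r4:6
c3: CDB Add1=-1; issue MUL r4<-Mul2 | r0:7,r1:9,r2:Mul1,r3:8,r4:Mul2
c4: issue SUB r4<-Add1 | r0:7,r1:9,r2:Mul1,r3:8,r4:Add1
c5: issue ADD r3<-Add2 | r0:7,r1:9,r2:Mul1,r3:Add2,r4:Add1
c6: CDB Add1=2; stall | r0:7,r1:9,r2:Mul1,r3:Add2,r4:2
c7: CDB Mul1=1; issue MUL r1<-Mul1 | r0:7,r1:Mul1,r2:1,r3:Add2,r4:2
c8: CDB Add2=10; issue ADD r3<-Add1 | r0:7,r1:Mul1,r2:1,r3:Add1,r4:2
c9: CDB Mul2=48; issue SUB r0<-Add2 | r0:Add2,r1:Mul1,r2:1,r3:Add1,r4:2
c10: CDB Add1=17; issue MUL r1<-Mul2 | r0:Add2,r1:Mul2,r2:1,r3:17,r4:2
c11: CDB Add2=-5; issue ADD r4<-Add1 | r0:-5,r1:Mul2,r2:1,r3:17,r4:Add1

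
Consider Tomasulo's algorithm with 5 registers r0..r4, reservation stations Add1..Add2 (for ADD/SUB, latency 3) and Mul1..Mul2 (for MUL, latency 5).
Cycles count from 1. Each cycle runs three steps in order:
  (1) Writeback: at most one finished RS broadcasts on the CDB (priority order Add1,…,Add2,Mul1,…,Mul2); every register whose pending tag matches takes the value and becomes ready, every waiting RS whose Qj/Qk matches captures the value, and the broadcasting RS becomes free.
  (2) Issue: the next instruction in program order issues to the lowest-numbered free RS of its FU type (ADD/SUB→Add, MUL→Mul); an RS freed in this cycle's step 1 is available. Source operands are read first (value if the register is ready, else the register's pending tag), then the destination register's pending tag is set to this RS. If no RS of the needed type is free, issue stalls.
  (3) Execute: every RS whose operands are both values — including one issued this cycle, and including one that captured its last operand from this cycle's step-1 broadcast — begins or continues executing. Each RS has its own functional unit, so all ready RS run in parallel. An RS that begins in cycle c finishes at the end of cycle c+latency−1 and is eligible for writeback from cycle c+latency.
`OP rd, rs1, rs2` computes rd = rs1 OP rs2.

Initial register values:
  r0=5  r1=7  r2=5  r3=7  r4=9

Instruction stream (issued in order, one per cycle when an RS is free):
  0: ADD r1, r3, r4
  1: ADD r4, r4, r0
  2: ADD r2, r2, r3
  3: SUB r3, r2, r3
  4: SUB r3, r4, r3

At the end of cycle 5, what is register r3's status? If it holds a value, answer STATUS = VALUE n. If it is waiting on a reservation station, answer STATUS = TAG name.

c1: issue ADD r1<-Add1 | r0:5,r1:Add1,r2:5,r3:7,r4:9
c2: issue ADD r4<-Add2 | r0:5,r1:Add1,r2:5,r3:7,r4:Add2
c3: stall | r0:5,r1:Add1,r2:5,r3:7,r4:Add2
c4: CDB Add1=16; issue ADD r2<-Add1 | r0:5,r1:16,r2:Add1,r3:7,r4:Add2
c5: CDB Add2=14; issue SUB r3<-Add2 | r0:5,r1:16,r2:Add1,r3:Add2,r4:14

STATUS = TAG Add2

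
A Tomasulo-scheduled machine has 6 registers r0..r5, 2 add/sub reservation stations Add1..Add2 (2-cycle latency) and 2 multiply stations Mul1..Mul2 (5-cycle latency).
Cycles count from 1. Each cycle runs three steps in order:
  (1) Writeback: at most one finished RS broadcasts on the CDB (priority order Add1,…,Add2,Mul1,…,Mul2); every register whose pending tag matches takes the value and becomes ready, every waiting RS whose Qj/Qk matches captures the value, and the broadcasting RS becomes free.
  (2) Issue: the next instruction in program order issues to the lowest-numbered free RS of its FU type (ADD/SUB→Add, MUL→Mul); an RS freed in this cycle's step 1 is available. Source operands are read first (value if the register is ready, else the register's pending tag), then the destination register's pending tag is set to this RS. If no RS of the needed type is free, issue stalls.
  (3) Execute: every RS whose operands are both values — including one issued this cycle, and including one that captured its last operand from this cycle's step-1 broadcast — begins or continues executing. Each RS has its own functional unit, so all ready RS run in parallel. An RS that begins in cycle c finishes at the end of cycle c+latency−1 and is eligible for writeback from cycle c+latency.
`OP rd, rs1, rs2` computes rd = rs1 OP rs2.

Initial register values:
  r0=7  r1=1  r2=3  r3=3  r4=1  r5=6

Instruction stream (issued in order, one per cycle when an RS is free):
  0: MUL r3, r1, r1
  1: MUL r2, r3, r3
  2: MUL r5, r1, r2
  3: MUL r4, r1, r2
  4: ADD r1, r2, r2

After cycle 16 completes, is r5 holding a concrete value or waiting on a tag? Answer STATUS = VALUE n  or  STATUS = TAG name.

  c1: issue MUL r3<-Mul1  regs: r0:7,r1:1,r2:3,r3:Mul1,r4:1,r5:6
  c2: issue MUL r2<-Mul2  regs: r0:7,r1:1,r2:Mul2,r3:Mul1,r4:1,r5:6
  c3: stall  regs: r0:7,r1:1,r2:Mul2,r3:Mul1,r4:1,r5:6
  c4: stall  regs: r0:7,r1:1,r2:Mul2,r3:Mul1,r4:1,r5:6
  c5: stall  regs: r0:7,r1:1,r2:Mul2,r3:Mul1,r4:1,r5:6
  c6: CDB Mul1=1; issue MUL r5<-Mul1  regs: r0:7,r1:1,r2:Mul2,r3:1,r4:1,r5:Mul1
  c7: stall  regs: r0:7,r1:1,r2:Mul2,r3:1,r4:1,r5:Mul1
  c8: stall  regs: r0:7,r1:1,r2:Mul2,r3:1,r4:1,r5:Mul1
  c9: stall  regs: r0:7,r1:1,r2:Mul2,r3:1,r4:1,r5:Mul1
  c10: stall  regs: r0:7,r1:1,r2:Mul2,r3:1,r4:1,r5:Mul1
  c11: CDB Mul2=1; issue MUL r4<-Mul2  regs: r0:7,r1:1,r2:1,r3:1,r4:Mul2,r5:Mul1
  c12: issue ADD r1<-Add1  regs: r0:7,r1:Add1,r2:1,r3:1,r4:Mul2,r5:Mul1
  c13: -  regs: r0:7,r1:Add1,r2:1,r3:1,r4:Mul2,r5:Mul1
  c14: CDB Add1=2  regs: r0:7,r1:2,r2:1,r3:1,r4:Mul2,r5:Mul1
  c15: -  regs: r0:7,r1:2,r2:1,r3:1,r4:Mul2,r5:Mul1
  c16: CDB Mul1=1  regs: r0:7,r1:2,r2:1,r3:1,r4:Mul2,r5:1

STATUS = VALUE 1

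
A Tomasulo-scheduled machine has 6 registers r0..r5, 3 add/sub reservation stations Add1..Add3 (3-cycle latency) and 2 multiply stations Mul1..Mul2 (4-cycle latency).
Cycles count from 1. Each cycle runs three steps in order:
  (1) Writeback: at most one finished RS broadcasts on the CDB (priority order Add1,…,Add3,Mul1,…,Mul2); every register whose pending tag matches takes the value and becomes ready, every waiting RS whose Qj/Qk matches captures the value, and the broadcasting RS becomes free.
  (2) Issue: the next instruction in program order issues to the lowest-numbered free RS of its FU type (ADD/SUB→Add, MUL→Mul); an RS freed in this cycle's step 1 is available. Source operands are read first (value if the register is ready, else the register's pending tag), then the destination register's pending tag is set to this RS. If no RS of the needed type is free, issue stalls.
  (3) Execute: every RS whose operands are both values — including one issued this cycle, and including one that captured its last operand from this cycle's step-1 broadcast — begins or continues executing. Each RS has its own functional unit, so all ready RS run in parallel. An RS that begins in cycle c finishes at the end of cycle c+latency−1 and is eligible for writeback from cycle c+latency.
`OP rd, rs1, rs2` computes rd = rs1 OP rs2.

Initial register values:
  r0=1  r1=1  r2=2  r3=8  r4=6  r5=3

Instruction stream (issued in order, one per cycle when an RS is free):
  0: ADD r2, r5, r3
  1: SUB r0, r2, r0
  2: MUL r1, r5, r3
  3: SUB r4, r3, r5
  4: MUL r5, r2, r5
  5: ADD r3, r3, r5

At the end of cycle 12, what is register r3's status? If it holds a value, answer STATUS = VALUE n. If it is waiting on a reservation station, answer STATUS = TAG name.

STATUS = TAG Add3

cycle 1: issue ADD r2<-Add1 // r0:1,r1:1,r2:Add1,r3:8,r4:6,r5:3
cycle 2: issue SUB r0<-Add2 // r0:Add2,r1:1,r2:Add1,r3:8,r4:6,r5:3
cycle 3: issue MUL r1<-Mul1 // r0:Add2,r1:Mul1,r2:Add1,r3:8,r4:6,r5:3
cycle 4: CDB Add1=11; issue SUB r4<-Add1 // r0:Add2,r1:Mul1,r2:11,r3:8,r4:Add1,r5:3
cycle 5: issue MUL r5<-Mul2 // r0:Add2,r1:Mul1,r2:11,r3:8,r4:Add1,r5:Mul2
cycle 6: issue ADD r3<-Add3 // r0:Add2,r1:Mul1,r2:11,r3:Add3,r4:Add1,r5:Mul2
cycle 7: CDB Add1=5 // r0:Add2,r1:Mul1,r2:11,r3:Add3,r4:5,r5:Mul2
cycle 8: CDB Add2=10 // r0:10,r1:Mul1,r2:11,r3:Add3,r4:5,r5:Mul2
cycle 9: CDB Mul1=24 // r0:10,r1:24,r2:11,r3:Add3,r4:5,r5:Mul2
cycle 10: CDB Mul2=33 // r0:10,r1:24,r2:11,r3:Add3,r4:5,r5:33
cycle 11: - // r0:10,r1:24,r2:11,r3:Add3,r4:5,r5:33
cycle 12: - // r0:10,r1:24,r2:11,r3:Add3,r4:5,r5:33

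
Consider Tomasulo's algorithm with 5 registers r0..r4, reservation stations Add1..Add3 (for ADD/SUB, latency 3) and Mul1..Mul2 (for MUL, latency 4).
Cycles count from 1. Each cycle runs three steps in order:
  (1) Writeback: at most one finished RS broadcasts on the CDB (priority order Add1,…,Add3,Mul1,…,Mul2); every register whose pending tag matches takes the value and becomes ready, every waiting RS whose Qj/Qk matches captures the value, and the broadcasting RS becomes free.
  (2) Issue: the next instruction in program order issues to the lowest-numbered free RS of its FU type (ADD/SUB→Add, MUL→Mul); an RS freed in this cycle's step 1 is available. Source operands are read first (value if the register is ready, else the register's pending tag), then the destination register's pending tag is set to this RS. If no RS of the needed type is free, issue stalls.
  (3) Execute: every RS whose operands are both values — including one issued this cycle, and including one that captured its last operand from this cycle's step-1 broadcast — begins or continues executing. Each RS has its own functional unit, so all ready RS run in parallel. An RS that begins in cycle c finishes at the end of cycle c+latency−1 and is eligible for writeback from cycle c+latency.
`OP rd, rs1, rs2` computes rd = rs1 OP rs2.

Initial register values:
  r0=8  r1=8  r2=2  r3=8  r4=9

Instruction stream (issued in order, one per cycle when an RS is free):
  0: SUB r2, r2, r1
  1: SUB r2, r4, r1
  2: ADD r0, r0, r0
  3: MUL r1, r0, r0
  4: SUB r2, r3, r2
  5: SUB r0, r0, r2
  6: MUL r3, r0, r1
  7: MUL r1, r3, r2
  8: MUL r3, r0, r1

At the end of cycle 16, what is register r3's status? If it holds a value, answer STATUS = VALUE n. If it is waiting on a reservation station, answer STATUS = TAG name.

STATUS = TAG Mul2

cycle 1: issue SUB r2<-Add1 // r0:8,r1:8,r2:Add1,r3:8,r4:9
cycle 2: issue SUB r2<-Add2 // r0:8,r1:8,r2:Add2,r3:8,r4:9
cycle 3: issue ADD r0<-Add3 // r0:Add3,r1:8,r2:Add2,r3:8,r4:9
cycle 4: CDB Add1=-6; issue MUL r1<-Mul1 // r0:Add3,r1:Mul1,r2:Add2,r3:8,r4:9
cycle 5: CDB Add2=1; issue SUB r2<-Add1 // r0:Add3,r1:Mul1,r2:Add1,r3:8,r4:9
cycle 6: CDB Add3=16; issue SUB r0<-Add2 // r0:Add2,r1:Mul1,r2:Add1,r3:8,r4:9
cycle 7: issue MUL r3<-Mul2 // r0:Add2,r1:Mul1,r2:Add1,r3:Mul2,r4:9
cycle 8: CDB Add1=7; stall // r0:Add2,r1:Mul1,r2:7,r3:Mul2,r4:9
cycle 9: stall // r0:Add2,r1:Mul1,r2:7,r3:Mul2,r4:9
cycle 10: CDB Mul1=256; issue MUL r1<-Mul1 // r0:Add2,r1:Mul1,r2:7,r3:Mul2,r4:9
cycle 11: CDB Add2=9; stall // r0:9,r1:Mul1,r2:7,r3:Mul2,r4:9
cycle 12: stall // r0:9,r1:Mul1,r2:7,r3:Mul2,r4:9
cycle 13: stall // r0:9,r1:Mul1,r2:7,r3:Mul2,r4:9
cycle 14: stall // r0:9,r1:Mul1,r2:7,r3:Mul2,r4:9
cycle 15: CDB Mul2=2304; issue MUL r3<-Mul2 // r0:9,r1:Mul1,r2:7,r3:Mul2,r4:9
cycle 16: - // r0:9,r1:Mul1,r2:7,r3:Mul2,r4:9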